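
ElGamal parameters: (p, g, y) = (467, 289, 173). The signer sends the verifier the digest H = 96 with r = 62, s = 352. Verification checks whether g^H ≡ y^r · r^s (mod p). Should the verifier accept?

Left side g^H mod p:
Squares mod 467: 289^1≡289, 289^2≡395, 289^4≡47, 289^8≡341, 289^16≡465, 289^32≡4, 289^64≡16
96 = 64 + 32, so 289^96 ≡ 16·4 ≡ 64 (mod 467)
Right side y^r · r^s mod p:
Squares mod 467: 173^1≡173, 173^2≡41, 173^4≡280, 173^8≡411, 173^16≡334, 173^32≡410
62 = 32 + 16 + 8 + 4 + 2, so 173^62 ≡ 410·334·411·280·41 ≡ 364 (mod 467)
Squares mod 467: 62^1≡62, 62^2≡108, 62^4≡456, 62^8≡121, 62^16≡164, 62^32≡277, 62^64≡141, 62^128≡267, 62^256≡305
352 = 256 + 64 + 32, so 62^352 ≡ 305·141·277 ≡ 149 (mod 467)
364·149 = 54236 ≡ 64 (mod 467)
64 ≡ 64 (mod 467), so the signature is genuine.

accept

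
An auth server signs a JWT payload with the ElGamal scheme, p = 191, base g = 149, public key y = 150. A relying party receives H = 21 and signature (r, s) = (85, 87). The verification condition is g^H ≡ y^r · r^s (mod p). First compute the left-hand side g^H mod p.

130

149^2 = 22201 ≡ 45
149^4 ≡ 45^2 = 2025 ≡ 115
149^8 ≡ 115^2 = 13225 ≡ 46
149^16 ≡ 46^2 = 2116 ≡ 15
21 = 16 + 4 + 1, so 149^21 ≡ 15·115·149 ≡ 130 (mod 191)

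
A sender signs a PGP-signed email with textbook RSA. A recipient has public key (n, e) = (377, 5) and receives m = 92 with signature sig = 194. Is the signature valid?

invalid

sig^2 ≡ 194^2 = 37636 ≡ 313
sig^4 ≡ 313^2 = 97969 ≡ 326
5 = 4 + 1, so sig^5 ≡ 326·194 ≡ 285 (mod 377)
sig^5 mod 377 = 285, but m = 92.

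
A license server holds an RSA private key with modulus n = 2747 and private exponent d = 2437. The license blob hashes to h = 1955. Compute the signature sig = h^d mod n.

Squares mod 2747: h^1≡1955, h^2≡948, h^4≡435, h^8≡2429, h^16≡2232, h^32≡1513, h^64≡918, h^128≡2142, h^256≡674, h^512≡1021, h^1024≡1328, h^2048≡10
2437 = 2048 + 256 + 128 + 4 + 1, so h^2437 ≡ 10·674·2142·435·1955 ≡ 480 (mod 2747)

480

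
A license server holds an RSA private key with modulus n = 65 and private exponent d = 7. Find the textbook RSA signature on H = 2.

63

Squares mod 65: H^1≡2, H^2≡4, H^4≡16
7 = 4 + 2 + 1, so H^7 ≡ 16·4·2 ≡ 63 (mod 65)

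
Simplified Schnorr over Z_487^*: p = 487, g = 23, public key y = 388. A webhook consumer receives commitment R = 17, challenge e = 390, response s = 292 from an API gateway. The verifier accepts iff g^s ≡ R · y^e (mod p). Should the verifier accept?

reject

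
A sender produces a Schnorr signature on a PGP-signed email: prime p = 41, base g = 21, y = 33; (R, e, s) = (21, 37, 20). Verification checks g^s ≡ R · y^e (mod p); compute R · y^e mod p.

Squares mod 41: 33^1≡33, 33^2≡23, 33^4≡37, 33^8≡16, 33^16≡10, 33^32≡18
37 = 32 + 4 + 1, so 33^37 ≡ 18·37·33 ≡ 2 (mod 41)
R · y^e ≡ 21·2 = 42 ≡ 1 (mod 41)

1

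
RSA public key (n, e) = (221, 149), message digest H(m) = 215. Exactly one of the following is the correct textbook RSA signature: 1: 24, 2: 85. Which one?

Candidate 1: 24^149 mod 221 = 215
  → matches H(m) = 215
Candidate 2: 85^149 mod 221 = 102

1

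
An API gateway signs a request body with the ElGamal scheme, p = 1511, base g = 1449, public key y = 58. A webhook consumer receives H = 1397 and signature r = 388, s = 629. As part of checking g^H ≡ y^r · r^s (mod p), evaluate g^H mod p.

374

1449^2 = 2099601 ≡ 822
1449^4 ≡ 822^2 = 675684 ≡ 267
1449^8 ≡ 267^2 = 71289 ≡ 272
1449^16 ≡ 272^2 = 73984 ≡ 1456
1449^32 ≡ 1456^2 = 2119936 ≡ 3
1449^64 ≡ 3^2 = 9
1449^128 ≡ 9^2 = 81
1449^256 ≡ 81^2 = 6561 ≡ 517
1449^512 ≡ 517^2 = 267289 ≡ 1353
1449^1024 ≡ 1353^2 = 1830609 ≡ 788
1397 = 1024 + 256 + 64 + 32 + 16 + 4 + 1, so 1449^1397 ≡ 788·517·9·3·1456·267·1449 ≡ 374 (mod 1511)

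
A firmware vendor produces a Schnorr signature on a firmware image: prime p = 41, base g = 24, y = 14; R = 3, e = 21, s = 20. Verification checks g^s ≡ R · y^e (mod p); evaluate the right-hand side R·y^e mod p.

40

Squares mod 41: 14^1≡14, 14^2≡32, 14^4≡40, 14^8≡1, 14^16≡1
21 = 16 + 4 + 1, so 14^21 ≡ 1·40·14 ≡ 27 (mod 41)
R · y^e ≡ 3·27 = 81 ≡ 40 (mod 41)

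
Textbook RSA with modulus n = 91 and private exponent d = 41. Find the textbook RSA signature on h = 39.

h^41 mod 91 = 65

65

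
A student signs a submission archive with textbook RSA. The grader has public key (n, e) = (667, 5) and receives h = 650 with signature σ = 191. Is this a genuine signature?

σ^2 ≡ 191^2 = 36481 ≡ 463
σ^4 ≡ 463^2 = 214369 ≡ 262
5 = 4 + 1, so σ^5 ≡ 262·191 ≡ 17 (mod 667)
The recovered value 17 does not match the digest 650.

forged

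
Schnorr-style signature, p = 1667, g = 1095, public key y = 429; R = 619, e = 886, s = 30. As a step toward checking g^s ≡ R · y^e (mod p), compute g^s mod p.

139

1095^30 mod 1667 = 139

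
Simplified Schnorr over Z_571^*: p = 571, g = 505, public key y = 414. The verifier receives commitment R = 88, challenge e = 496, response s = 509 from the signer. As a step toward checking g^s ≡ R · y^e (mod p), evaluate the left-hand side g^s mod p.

46

Squares mod 571: 505^1≡505, 505^2≡359, 505^4≡406, 505^8≡388, 505^16≡371, 505^32≡30, 505^64≡329, 505^128≡322, 505^256≡333
509 = 256 + 128 + 64 + 32 + 16 + 8 + 4 + 1, so 505^509 ≡ 333·322·329·30·371·388·406·505 ≡ 46 (mod 571)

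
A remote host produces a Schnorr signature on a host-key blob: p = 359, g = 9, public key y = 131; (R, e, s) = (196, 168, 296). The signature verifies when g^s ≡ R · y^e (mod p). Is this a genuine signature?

forged

g^s mod p:
9^296 mod 359 = 91
R · y^e mod p:
131^168 mod 359 = 148
196·148 = 29008 ≡ 288 (mod 359)
91 ≠ 288; the check fails.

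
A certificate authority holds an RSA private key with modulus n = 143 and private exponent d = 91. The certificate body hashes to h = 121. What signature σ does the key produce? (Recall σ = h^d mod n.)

121

Squares mod 143: h^1≡121, h^2≡55, h^4≡22, h^8≡55, h^16≡22, h^32≡55, h^64≡22
91 = 64 + 16 + 8 + 2 + 1, so h^91 ≡ 22·22·55·55·121 ≡ 121 (mod 143)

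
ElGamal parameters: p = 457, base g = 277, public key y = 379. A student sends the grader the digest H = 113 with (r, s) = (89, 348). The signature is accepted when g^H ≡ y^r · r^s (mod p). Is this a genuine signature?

forged

Left side g^H mod p:
Squares mod 457: 277^1≡277, 277^2≡410, 277^4≡381, 277^8≡292, 277^16≡262, 277^32≡94, 277^64≡153
113 = 64 + 32 + 16 + 1, so 277^113 ≡ 153·94·262·277 ≡ 59 (mod 457)
Right side y^r · r^s mod p:
Squares mod 457: 379^1≡379, 379^2≡143, 379^4≡341, 379^8≡203, 379^16≡79, 379^32≡300, 379^64≡428
89 = 64 + 16 + 8 + 1, so 379^89 ≡ 428·79·203·379 ≡ 405 (mod 457)
Squares mod 457: 89^1≡89, 89^2≡152, 89^4≡254, 89^8≡79, 89^16≡300, 89^32≡428, 89^64≡384, 89^128≡302, 89^256≡261
348 = 256 + 64 + 16 + 8 + 4, so 89^348 ≡ 261·384·300·79·254 ≡ 216 (mod 457)
405·216 = 87480 ≡ 193 (mod 457)
59 ≠ 193, so verification fails.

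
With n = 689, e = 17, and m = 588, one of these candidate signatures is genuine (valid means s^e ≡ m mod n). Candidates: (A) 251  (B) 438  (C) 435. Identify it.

Candidate A: Squares mod 689: 251^1≡251, 251^2≡302, 251^4≡256, 251^8≡81, 251^16≡360; 17 = 16 + 1, so 251^17 ≡ 360·251 ≡ 101 (mod 689)
Candidate B: Squares mod 689: 438^1≡438, 438^2≡302, 438^4≡256, 438^8≡81, 438^16≡360; 17 = 16 + 1, so 438^17 ≡ 360·438 ≡ 588 (mod 689)
  → matches m = 588
Candidate C: Squares mod 689: 435^1≡435, 435^2≡439, 435^4≡490, 435^8≡328, 435^16≡100; 17 = 16 + 1, so 435^17 ≡ 100·435 ≡ 93 (mod 689)

B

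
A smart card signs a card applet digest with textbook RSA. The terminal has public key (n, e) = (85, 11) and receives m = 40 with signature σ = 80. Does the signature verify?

verifies

σ^11 mod 85 = 40
Since 40 equals the digest 40, verification succeeds.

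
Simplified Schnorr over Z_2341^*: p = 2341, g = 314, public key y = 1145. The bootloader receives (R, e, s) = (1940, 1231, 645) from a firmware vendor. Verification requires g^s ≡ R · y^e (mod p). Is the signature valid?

g^s mod p:
314^2 = 98596 ≡ 274
314^4 ≡ 274^2 = 75076 ≡ 164
314^8 ≡ 164^2 = 26896 ≡ 1145
314^16 ≡ 1145^2 = 1311025 ≡ 65
314^32 ≡ 65^2 = 4225 ≡ 1884
314^64 ≡ 1884^2 = 3549456 ≡ 500
314^128 ≡ 500^2 = 250000 ≡ 1854
314^256 ≡ 1854^2 = 3437316 ≡ 728
314^512 ≡ 728^2 = 529984 ≡ 918
645 = 512 + 128 + 4 + 1, so 314^645 ≡ 918·1854·164·314 ≡ 1951 (mod 2341)
R · y^e mod p:
1145^2 = 1311025 ≡ 65
1145^4 ≡ 65^2 = 4225 ≡ 1884
1145^8 ≡ 1884^2 = 3549456 ≡ 500
1145^16 ≡ 500^2 = 250000 ≡ 1854
1145^32 ≡ 1854^2 = 3437316 ≡ 728
1145^64 ≡ 728^2 = 529984 ≡ 918
1145^128 ≡ 918^2 = 842724 ≡ 2305
1145^256 ≡ 2305^2 = 5313025 ≡ 1296
1145^512 ≡ 1296^2 = 1679616 ≡ 1119
1145^1024 ≡ 1119^2 = 1252161 ≡ 2067
1231 = 1024 + 128 + 64 + 8 + 4 + 2 + 1, so 1145^1231 ≡ 2067·2305·918·500·1884·65·1145 ≡ 1296 (mod 2341)
1940·1296 = 2514240 ≡ 6 (mod 2341)
1951 ≠ 6; the check fails.

invalid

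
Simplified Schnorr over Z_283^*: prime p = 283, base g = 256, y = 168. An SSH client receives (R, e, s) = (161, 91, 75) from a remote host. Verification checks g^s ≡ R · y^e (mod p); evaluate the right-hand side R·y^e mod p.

Squares mod 283: 168^1≡168, 168^2≡207, 168^4≡116, 168^8≡155, 168^16≡253, 168^32≡51, 168^64≡54
91 = 64 + 16 + 8 + 2 + 1, so 168^91 ≡ 54·253·155·207·168 ≡ 60 (mod 283)
R · y^e ≡ 161·60 = 9660 ≡ 38 (mod 283)

38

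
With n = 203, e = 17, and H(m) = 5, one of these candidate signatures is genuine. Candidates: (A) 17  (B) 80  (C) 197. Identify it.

Candidate A: Squares mod 203: 17^1≡17, 17^2≡86, 17^4≡88, 17^8≡30, 17^16≡88; 17 = 16 + 1, so 17^17 ≡ 88·17 ≡ 75 (mod 203)
Candidate B: Squares mod 203: 80^1≡80, 80^2≡107, 80^4≡81, 80^8≡65, 80^16≡165; 17 = 16 + 1, so 80^17 ≡ 165·80 ≡ 5 (mod 203)
  → matches H(m) = 5
Candidate C: Squares mod 203: 197^1≡197, 197^2≡36, 197^4≡78, 197^8≡197, 197^16≡36; 17 = 16 + 1, so 197^17 ≡ 36·197 ≡ 190 (mod 203)

B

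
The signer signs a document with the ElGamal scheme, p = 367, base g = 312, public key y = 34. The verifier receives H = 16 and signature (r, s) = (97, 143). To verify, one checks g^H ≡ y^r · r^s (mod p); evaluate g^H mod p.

312^2 = 97344 ≡ 89
312^4 ≡ 89^2 = 7921 ≡ 214
312^8 ≡ 214^2 = 45796 ≡ 288
312^16 ≡ 288^2 = 82944 ≡ 2

2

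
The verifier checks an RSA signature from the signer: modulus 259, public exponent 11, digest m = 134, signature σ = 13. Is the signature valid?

Squares mod 259: σ^1≡13, σ^2≡169, σ^4≡71, σ^8≡120
11 = 8 + 2 + 1, so σ^11 ≡ 120·169·13 ≡ 237 (mod 259)
σ^11 mod 259 = 237, but m = 134.

invalid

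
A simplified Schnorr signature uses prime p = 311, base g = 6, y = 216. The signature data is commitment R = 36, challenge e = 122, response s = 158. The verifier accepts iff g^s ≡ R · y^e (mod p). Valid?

g^s mod p:
6^2 = 36
6^4 ≡ 36^2 = 1296 ≡ 52
6^8 ≡ 52^2 = 2704 ≡ 216
6^16 ≡ 216^2 = 46656 ≡ 6
6^32 ≡ 6^2 = 36
6^64 ≡ 36^2 = 1296 ≡ 52
6^128 ≡ 52^2 = 2704 ≡ 216
158 = 128 + 16 + 8 + 4 + 2, so 6^158 ≡ 216·6·216·52·36 ≡ 216 (mod 311)
R · y^e mod p:
216^2 = 46656 ≡ 6
216^4 ≡ 6^2 = 36
216^8 ≡ 36^2 = 1296 ≡ 52
216^16 ≡ 52^2 = 2704 ≡ 216
216^32 ≡ 216^2 = 46656 ≡ 6
216^64 ≡ 6^2 = 36
122 = 64 + 32 + 16 + 8 + 2, so 216^122 ≡ 36·6·216·52·6 ≡ 6 (mod 311)
36·6 = 216 ≡ 216 (mod 311)
216 ≡ 216 (mod 311); signature holds.

yes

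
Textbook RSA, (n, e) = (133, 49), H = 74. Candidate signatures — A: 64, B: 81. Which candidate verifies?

Candidate A: 64^2 = 4096 ≡ 106; 64^4 ≡ 106^2 = 11236 ≡ 64; 64^8 ≡ 64^2 = 4096 ≡ 106; 64^16 ≡ 106^2 = 11236 ≡ 64; 64^32 ≡ 64^2 = 4096 ≡ 106; 49 = 32 + 16 + 1, so 64^49 ≡ 106·64·64 ≡ 64 (mod 133)
Candidate B: 81^2 = 6561 ≡ 44; 81^4 ≡ 44^2 = 1936 ≡ 74; 81^8 ≡ 74^2 = 5476 ≡ 23; 81^16 ≡ 23^2 = 529 ≡ 130; 81^32 ≡ 130^2 = 16900 ≡ 9; 49 = 32 + 16 + 1, so 81^49 ≡ 9·130·81 ≡ 74 (mod 133)
  → matches H = 74

B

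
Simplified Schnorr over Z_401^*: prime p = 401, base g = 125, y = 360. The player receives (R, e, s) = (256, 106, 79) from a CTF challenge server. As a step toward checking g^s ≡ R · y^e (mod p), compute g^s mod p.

196

Squares mod 401: 125^1≡125, 125^2≡387, 125^4≡196, 125^8≡321, 125^16≡385, 125^32≡256, 125^64≡173
79 = 64 + 8 + 4 + 2 + 1, so 125^79 ≡ 173·321·196·387·125 ≡ 196 (mod 401)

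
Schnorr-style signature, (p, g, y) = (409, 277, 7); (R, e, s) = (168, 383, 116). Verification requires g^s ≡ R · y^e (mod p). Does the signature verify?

verifies

g^s mod p:
Squares mod 409: 277^1≡277, 277^2≡246, 277^4≡393, 277^8≡256, 277^16≡96, 277^32≡218, 277^64≡80
116 = 64 + 32 + 16 + 4, so 277^116 ≡ 80·218·96·393 ≡ 24 (mod 409)
R · y^e mod p:
Squares mod 409: 7^1≡7, 7^2≡49, 7^4≡356, 7^8≡355, 7^16≡53, 7^32≡355, 7^64≡53, 7^128≡355, 7^256≡53
383 = 256 + 64 + 32 + 16 + 8 + 4 + 2 + 1, so 7^383 ≡ 53·53·355·53·355·356·49·7 ≡ 117 (mod 409)
168·117 = 19656 ≡ 24 (mod 409)
24 ≡ 24 (mod 409); signature holds.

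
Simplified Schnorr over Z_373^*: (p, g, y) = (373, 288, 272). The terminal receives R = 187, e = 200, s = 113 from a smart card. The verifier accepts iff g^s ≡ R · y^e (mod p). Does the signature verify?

does not verify

g^s mod p:
Squares mod 373: 288^1≡288, 288^2≡138, 288^4≡21, 288^8≡68, 288^16≡148, 288^32≡270, 288^64≡165
113 = 64 + 32 + 16 + 1, so 288^113 ≡ 165·270·148·288 ≡ 214 (mod 373)
R · y^e mod p:
Squares mod 373: 272^1≡272, 272^2≡130, 272^4≡115, 272^8≡170, 272^16≡179, 272^32≡336, 272^64≡250, 272^128≡209
200 = 128 + 64 + 8, so 272^200 ≡ 209·250·170 ≡ 251 (mod 373)
187·251 = 46937 ≡ 312 (mod 373)
214 ≠ 312; the check fails.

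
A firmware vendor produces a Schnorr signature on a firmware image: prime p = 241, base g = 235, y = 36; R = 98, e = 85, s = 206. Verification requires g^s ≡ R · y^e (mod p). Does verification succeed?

g^s mod p:
235^2 = 55225 ≡ 36
235^4 ≡ 36^2 = 1296 ≡ 91
235^8 ≡ 91^2 = 8281 ≡ 87
235^16 ≡ 87^2 = 7569 ≡ 98
235^32 ≡ 98^2 = 9604 ≡ 205
235^64 ≡ 205^2 = 42025 ≡ 91
235^128 ≡ 91^2 = 8281 ≡ 87
206 = 128 + 64 + 8 + 4 + 2, so 235^206 ≡ 87·91·87·91·36 ≡ 143 (mod 241)
R · y^e mod p:
36^2 = 1296 ≡ 91
36^4 ≡ 91^2 = 8281 ≡ 87
36^8 ≡ 87^2 = 7569 ≡ 98
36^16 ≡ 98^2 = 9604 ≡ 205
36^32 ≡ 205^2 = 42025 ≡ 91
36^64 ≡ 91^2 = 8281 ≡ 87
85 = 64 + 16 + 4 + 1, so 36^85 ≡ 87·205·87·36 ≡ 240 (mod 241)
98·240 = 23520 ≡ 143 (mod 241)
143 ≡ 143 (mod 241); signature holds.

passes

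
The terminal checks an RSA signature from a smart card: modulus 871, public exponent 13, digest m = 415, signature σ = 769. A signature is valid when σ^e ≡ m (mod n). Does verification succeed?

fails

σ^2 ≡ 769^2 = 591361 ≡ 823
σ^4 ≡ 823^2 = 677329 ≡ 562
σ^8 ≡ 562^2 = 315844 ≡ 542
13 = 8 + 4 + 1, so σ^13 ≡ 542·562·769 ≡ 704 (mod 871)
704 ≠ 415, so verification fails.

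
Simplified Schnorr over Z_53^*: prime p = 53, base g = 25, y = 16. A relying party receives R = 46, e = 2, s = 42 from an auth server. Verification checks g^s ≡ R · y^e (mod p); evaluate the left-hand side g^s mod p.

10

25^2 = 625 ≡ 42
25^4 ≡ 42^2 = 1764 ≡ 15
25^8 ≡ 15^2 = 225 ≡ 13
25^16 ≡ 13^2 = 169 ≡ 10
25^32 ≡ 10^2 = 100 ≡ 47
42 = 32 + 8 + 2, so 25^42 ≡ 47·13·42 ≡ 10 (mod 53)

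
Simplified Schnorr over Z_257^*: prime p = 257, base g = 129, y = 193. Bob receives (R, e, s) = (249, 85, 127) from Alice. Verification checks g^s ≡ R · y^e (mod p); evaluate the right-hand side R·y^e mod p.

Squares mod 257: 193^1≡193, 193^2≡241, 193^4≡256, 193^8≡1, 193^16≡1, 193^32≡1, 193^64≡1
85 = 64 + 16 + 4 + 1, so 193^85 ≡ 1·1·256·193 ≡ 64 (mod 257)
R · y^e ≡ 249·64 = 15936 ≡ 2 (mod 257)

2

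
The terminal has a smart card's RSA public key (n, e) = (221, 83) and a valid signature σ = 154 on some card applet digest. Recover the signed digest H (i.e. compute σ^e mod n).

188

σ^2 ≡ 154^2 = 23716 ≡ 69
σ^4 ≡ 69^2 = 4761 ≡ 120
σ^8 ≡ 120^2 = 14400 ≡ 35
σ^16 ≡ 35^2 = 1225 ≡ 120
σ^32 ≡ 120^2 = 14400 ≡ 35
σ^64 ≡ 35^2 = 1225 ≡ 120
83 = 64 + 16 + 2 + 1, so σ^83 ≡ 120·120·69·154 ≡ 188 (mod 221)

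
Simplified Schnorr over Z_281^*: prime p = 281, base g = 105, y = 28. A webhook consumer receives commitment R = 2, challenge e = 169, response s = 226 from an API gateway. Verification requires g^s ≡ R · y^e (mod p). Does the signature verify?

verifies

g^s mod p:
105^226 mod 281 = 56
R · y^e mod p:
28^169 mod 281 = 28
2·28 = 56 ≡ 56 (mod 281)
56 ≡ 56 (mod 281); signature holds.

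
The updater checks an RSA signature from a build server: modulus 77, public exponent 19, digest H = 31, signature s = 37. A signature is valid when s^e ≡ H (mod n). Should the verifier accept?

s^2 ≡ 37^2 = 1369 ≡ 60
s^4 ≡ 60^2 = 3600 ≡ 58
s^8 ≡ 58^2 = 3364 ≡ 53
s^16 ≡ 53^2 = 2809 ≡ 37
19 = 16 + 2 + 1, so s^19 ≡ 37·60·37 ≡ 58 (mod 77)
s^19 mod 77 = 58, but H = 31.

reject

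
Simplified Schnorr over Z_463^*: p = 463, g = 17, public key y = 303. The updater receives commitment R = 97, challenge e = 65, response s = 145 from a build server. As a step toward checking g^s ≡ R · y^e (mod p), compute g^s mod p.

410

17^2 = 289
17^4 ≡ 289^2 = 83521 ≡ 181
17^8 ≡ 181^2 = 32761 ≡ 351
17^16 ≡ 351^2 = 123201 ≡ 43
17^32 ≡ 43^2 = 1849 ≡ 460
17^64 ≡ 460^2 = 211600 ≡ 9
17^128 ≡ 9^2 = 81
145 = 128 + 16 + 1, so 17^145 ≡ 81·43·17 ≡ 410 (mod 463)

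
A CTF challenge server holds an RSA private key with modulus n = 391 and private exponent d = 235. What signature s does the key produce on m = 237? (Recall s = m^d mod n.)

152

Squares mod 391: m^1≡237, m^2≡256, m^4≡239, m^8≡35, m^16≡52, m^32≡358, m^64≡307, m^128≡18
235 = 128 + 64 + 32 + 8 + 2 + 1, so m^235 ≡ 18·307·358·35·256·237 ≡ 152 (mod 391)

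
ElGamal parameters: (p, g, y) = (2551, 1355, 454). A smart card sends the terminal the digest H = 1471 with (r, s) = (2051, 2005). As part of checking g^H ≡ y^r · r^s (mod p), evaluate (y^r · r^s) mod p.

454^2051 mod 2551 = 1656
2051^2005 mod 2551 = 623
y^r · r^s ≡ 1656·623 = 1031688 ≡ 1084 (mod 2551)

1084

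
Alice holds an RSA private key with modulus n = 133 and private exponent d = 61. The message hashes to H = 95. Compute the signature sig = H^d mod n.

95

Squares mod 133: H^1≡95, H^2≡114, H^4≡95, H^8≡114, H^16≡95, H^32≡114
61 = 32 + 16 + 8 + 4 + 1, so H^61 ≡ 114·95·114·95·95 ≡ 95 (mod 133)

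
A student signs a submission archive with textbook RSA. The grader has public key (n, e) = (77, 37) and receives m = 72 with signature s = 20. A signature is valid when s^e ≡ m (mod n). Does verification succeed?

fails

Squares mod 77: s^1≡20, s^2≡15, s^4≡71, s^8≡36, s^16≡64, s^32≡15
37 = 32 + 4 + 1, so s^37 ≡ 15·71·20 ≡ 48 (mod 77)
s^37 mod 77 = 48, but m = 72.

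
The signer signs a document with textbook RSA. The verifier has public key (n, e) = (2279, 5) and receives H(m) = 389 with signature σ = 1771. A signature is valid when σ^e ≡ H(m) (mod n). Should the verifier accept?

σ^2 ≡ 1771^2 = 3136441 ≡ 537
σ^4 ≡ 537^2 = 288369 ≡ 1215
5 = 4 + 1, so σ^5 ≡ 1215·1771 ≡ 389 (mod 2279)
389 = H(m), so the signature checks out.

accept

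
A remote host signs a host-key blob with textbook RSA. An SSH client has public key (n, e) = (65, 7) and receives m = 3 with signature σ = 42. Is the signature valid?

Squares mod 65: σ^1≡42, σ^2≡9, σ^4≡16
7 = 4 + 2 + 1, so σ^7 ≡ 16·9·42 ≡ 3 (mod 65)
Since 3 equals the digest 3, verification succeeds.

valid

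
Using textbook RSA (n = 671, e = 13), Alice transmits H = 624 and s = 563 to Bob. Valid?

s^2 ≡ 563^2 = 316969 ≡ 257
s^4 ≡ 257^2 = 66049 ≡ 291
s^8 ≡ 291^2 = 84681 ≡ 135
13 = 8 + 4 + 1, so s^13 ≡ 135·291·563 ≡ 624 (mod 671)
624 = H, so the signature checks out.

yes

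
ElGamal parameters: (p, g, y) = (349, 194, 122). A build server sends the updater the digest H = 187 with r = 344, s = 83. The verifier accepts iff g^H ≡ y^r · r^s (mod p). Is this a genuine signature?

forged

Left side g^H mod p:
194^2 = 37636 ≡ 293
194^4 ≡ 293^2 = 85849 ≡ 344
194^8 ≡ 344^2 = 118336 ≡ 25
194^16 ≡ 25^2 = 625 ≡ 276
194^32 ≡ 276^2 = 76176 ≡ 94
194^64 ≡ 94^2 = 8836 ≡ 111
194^128 ≡ 111^2 = 12321 ≡ 106
187 = 128 + 32 + 16 + 8 + 2 + 1, so 194^187 ≡ 106·94·276·25·293·194 ≡ 180 (mod 349)
Right side y^r · r^s mod p:
122^2 = 14884 ≡ 226
122^4 ≡ 226^2 = 51076 ≡ 122
122^8 ≡ 122^2 = 14884 ≡ 226
122^16 ≡ 226^2 = 51076 ≡ 122
122^32 ≡ 122^2 = 14884 ≡ 226
122^64 ≡ 226^2 = 51076 ≡ 122
122^128 ≡ 122^2 = 14884 ≡ 226
122^256 ≡ 226^2 = 51076 ≡ 122
344 = 256 + 64 + 16 + 8, so 122^344 ≡ 122·122·122·226 ≡ 226 (mod 349)
344^2 = 118336 ≡ 25
344^4 ≡ 25^2 = 625 ≡ 276
344^8 ≡ 276^2 = 76176 ≡ 94
344^16 ≡ 94^2 = 8836 ≡ 111
344^32 ≡ 111^2 = 12321 ≡ 106
344^64 ≡ 106^2 = 11236 ≡ 68
83 = 64 + 16 + 2 + 1, so 344^83 ≡ 68·111·25·344 ≡ 196 (mod 349)
226·196 = 44296 ≡ 322 (mod 349)
180 ≠ 322, so verification fails.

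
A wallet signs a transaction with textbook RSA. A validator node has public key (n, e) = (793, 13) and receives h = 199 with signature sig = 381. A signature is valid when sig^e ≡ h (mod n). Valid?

yes

sig^13 mod 793 = 199
199 = h, so the signature checks out.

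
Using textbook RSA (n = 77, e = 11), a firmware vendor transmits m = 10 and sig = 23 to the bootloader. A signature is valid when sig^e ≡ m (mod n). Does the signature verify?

Squares mod 77: sig^1≡23, sig^2≡67, sig^4≡23, sig^8≡67
11 = 8 + 2 + 1, so sig^11 ≡ 67·67·23 ≡ 67 (mod 77)
sig^11 mod 77 = 67, but m = 10.

does not verify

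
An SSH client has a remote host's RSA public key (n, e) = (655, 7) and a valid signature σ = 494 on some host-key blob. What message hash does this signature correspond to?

539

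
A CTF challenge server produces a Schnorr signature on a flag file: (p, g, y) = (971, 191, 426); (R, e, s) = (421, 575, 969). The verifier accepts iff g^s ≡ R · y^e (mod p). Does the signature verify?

does not verify

g^s mod p:
191^2 = 36481 ≡ 554
191^4 ≡ 554^2 = 306916 ≡ 80
191^8 ≡ 80^2 = 6400 ≡ 574
191^16 ≡ 574^2 = 329476 ≡ 307
191^32 ≡ 307^2 = 94249 ≡ 62
191^64 ≡ 62^2 = 3844 ≡ 931
191^128 ≡ 931^2 = 866761 ≡ 629
191^256 ≡ 629^2 = 395641 ≡ 444
191^512 ≡ 444^2 = 197136 ≡ 23
969 = 512 + 256 + 128 + 64 + 8 + 1, so 191^969 ≡ 23·444·629·931·574·191 ≡ 910 (mod 971)
R · y^e mod p:
426^2 = 181476 ≡ 870
426^4 ≡ 870^2 = 756900 ≡ 491
426^8 ≡ 491^2 = 241081 ≡ 273
426^16 ≡ 273^2 = 74529 ≡ 733
426^32 ≡ 733^2 = 537289 ≡ 326
426^64 ≡ 326^2 = 106276 ≡ 437
426^128 ≡ 437^2 = 190969 ≡ 653
426^256 ≡ 653^2 = 426409 ≡ 140
426^512 ≡ 140^2 = 19600 ≡ 180
575 = 512 + 32 + 16 + 8 + 4 + 2 + 1, so 426^575 ≡ 180·326·733·273·491·870·426 ≡ 212 (mod 971)
421·212 = 89252 ≡ 891 (mod 971)
910 ≠ 891; the check fails.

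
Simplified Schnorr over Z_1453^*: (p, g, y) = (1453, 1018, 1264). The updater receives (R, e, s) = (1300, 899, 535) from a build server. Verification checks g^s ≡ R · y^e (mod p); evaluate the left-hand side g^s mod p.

490

1018^2 = 1036324 ≡ 335
1018^4 ≡ 335^2 = 112225 ≡ 344
1018^8 ≡ 344^2 = 118336 ≡ 643
1018^16 ≡ 643^2 = 413449 ≡ 797
1018^32 ≡ 797^2 = 635209 ≡ 248
1018^64 ≡ 248^2 = 61504 ≡ 478
1018^128 ≡ 478^2 = 228484 ≡ 363
1018^256 ≡ 363^2 = 131769 ≡ 999
1018^512 ≡ 999^2 = 998001 ≡ 1243
535 = 512 + 16 + 4 + 2 + 1, so 1018^535 ≡ 1243·797·344·335·1018 ≡ 490 (mod 1453)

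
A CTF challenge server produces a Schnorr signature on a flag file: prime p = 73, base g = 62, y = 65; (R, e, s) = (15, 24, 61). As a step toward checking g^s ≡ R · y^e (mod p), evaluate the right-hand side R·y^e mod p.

15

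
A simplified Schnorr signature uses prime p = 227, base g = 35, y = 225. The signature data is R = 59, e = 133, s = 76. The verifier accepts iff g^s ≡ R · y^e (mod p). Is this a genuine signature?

g^s mod p:
Squares mod 227: 35^1≡35, 35^2≡90, 35^4≡155, 35^8≡190, 35^16≡7, 35^32≡49, 35^64≡131
76 = 64 + 8 + 4, so 35^76 ≡ 131·190·155 ≡ 85 (mod 227)
R · y^e mod p:
Squares mod 227: 225^1≡225, 225^2≡4, 225^4≡16, 225^8≡29, 225^16≡160, 225^32≡176, 225^64≡104, 225^128≡147
133 = 128 + 4 + 1, so 225^133 ≡ 147·16·225 ≡ 63 (mod 227)
59·63 = 3717 ≡ 85 (mod 227)
85 ≡ 85 (mod 227); signature holds.

genuine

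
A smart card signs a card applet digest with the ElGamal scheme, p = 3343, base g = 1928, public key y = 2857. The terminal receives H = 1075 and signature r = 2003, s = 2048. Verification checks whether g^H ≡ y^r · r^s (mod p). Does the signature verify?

Left side g^H mod p:
1928^2 = 3717184 ≡ 3111
1928^4 ≡ 3111^2 = 9678321 ≡ 336
1928^8 ≡ 336^2 = 112896 ≡ 2577
1928^16 ≡ 2577^2 = 6640929 ≡ 1731
1928^32 ≡ 1731^2 = 2996361 ≡ 1033
1928^64 ≡ 1033^2 = 1067089 ≡ 672
1928^128 ≡ 672^2 = 451584 ≡ 279
1928^256 ≡ 279^2 = 77841 ≡ 952
1928^512 ≡ 952^2 = 906304 ≡ 351
1928^1024 ≡ 351^2 = 123201 ≡ 2853
1075 = 1024 + 32 + 16 + 2 + 1, so 1928^1075 ≡ 2853·1033·1731·3111·1928 ≡ 1410 (mod 3343)
Right side y^r · r^s mod p:
2857^2 = 8162449 ≡ 2186
2857^4 ≡ 2186^2 = 4778596 ≡ 1449
2857^8 ≡ 1449^2 = 2099601 ≡ 197
2857^16 ≡ 197^2 = 38809 ≡ 2036
2857^32 ≡ 2036^2 = 4145296 ≡ 3319
2857^64 ≡ 3319^2 = 11015761 ≡ 576
2857^128 ≡ 576^2 = 331776 ≡ 819
2857^256 ≡ 819^2 = 670761 ≡ 2161
2857^512 ≡ 2161^2 = 4669921 ≡ 3093
2857^1024 ≡ 3093^2 = 9566649 ≡ 2326
2003 = 1024 + 512 + 256 + 128 + 64 + 16 + 2 + 1, so 2857^2003 ≡ 2326·3093·2161·819·576·2036·2186·2857 ≡ 2114 (mod 3343)
2003^2 = 4012009 ≡ 409
2003^4 ≡ 409^2 = 167281 ≡ 131
2003^8 ≡ 131^2 = 17161 ≡ 446
2003^16 ≡ 446^2 = 198916 ≡ 1679
2003^32 ≡ 1679^2 = 2819041 ≡ 892
2003^64 ≡ 892^2 = 795664 ≡ 30
2003^128 ≡ 30^2 = 900
2003^256 ≡ 900^2 = 810000 ≡ 994
2003^512 ≡ 994^2 = 988036 ≡ 1851
2003^1024 ≡ 1851^2 = 3426201 ≡ 2969
2003^2048 ≡ 2969^2 = 8814961 ≡ 2813
2114·2813 = 5946682 ≡ 2828 (mod 3343)
1410 ≠ 2828, so verification fails.

does not verify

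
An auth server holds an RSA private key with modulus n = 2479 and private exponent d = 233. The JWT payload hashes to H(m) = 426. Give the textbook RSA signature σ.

(H(m))^2 ≡ 426^2 = 181476 ≡ 509
(H(m))^4 ≡ 509^2 = 259081 ≡ 1265
(H(m))^8 ≡ 1265^2 = 1600225 ≡ 1270
(H(m))^16 ≡ 1270^2 = 1612900 ≡ 1550
(H(m))^32 ≡ 1550^2 = 2402500 ≡ 349
(H(m))^64 ≡ 349^2 = 121801 ≡ 330
(H(m))^128 ≡ 330^2 = 108900 ≡ 2303
233 = 128 + 64 + 32 + 8 + 1, so (H(m))^233 ≡ 2303·330·349·1270·426 ≡ 442 (mod 2479)

442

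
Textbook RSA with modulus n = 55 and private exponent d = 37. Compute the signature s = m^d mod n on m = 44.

44

m^2 ≡ 44^2 = 1936 ≡ 11
m^4 ≡ 11^2 = 121 ≡ 11
m^8 ≡ 11^2 = 121 ≡ 11
m^16 ≡ 11^2 = 121 ≡ 11
m^32 ≡ 11^2 = 121 ≡ 11
37 = 32 + 4 + 1, so m^37 ≡ 11·11·44 ≡ 44 (mod 55)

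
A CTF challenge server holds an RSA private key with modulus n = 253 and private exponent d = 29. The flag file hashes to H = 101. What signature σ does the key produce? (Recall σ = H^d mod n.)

50

H^2 ≡ 101^2 = 10201 ≡ 81
H^4 ≡ 81^2 = 6561 ≡ 236
H^8 ≡ 236^2 = 55696 ≡ 36
H^16 ≡ 36^2 = 1296 ≡ 31
29 = 16 + 8 + 4 + 1, so H^29 ≡ 31·36·236·101 ≡ 50 (mod 253)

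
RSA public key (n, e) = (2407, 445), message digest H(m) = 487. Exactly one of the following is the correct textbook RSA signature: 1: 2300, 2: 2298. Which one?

2

Candidate 1: Squares mod 2407: 2300^1≡2300, 2300^2≡1821, 2300^4≡1602, 2300^8≡542, 2300^16≡110, 2300^32≡65, 2300^64≡1818, 2300^128≡313, 2300^256≡1689; 445 = 256 + 128 + 32 + 16 + 8 + 4 + 1, so 2300^445 ≡ 1689·313·65·110·542·1602·2300 ≡ 1907 (mod 2407)
Candidate 2: Squares mod 2407: 2298^1≡2298, 2298^2≡2253, 2298^4≡2053, 2298^8≡152, 2298^16≡1441, 2298^32≡1647, 2298^64≡2327, 2298^128≡1586, 2298^256≡81; 445 = 256 + 128 + 32 + 16 + 8 + 4 + 1, so 2298^445 ≡ 81·1586·1647·1441·152·2053·2298 ≡ 487 (mod 2407)
  → matches H(m) = 487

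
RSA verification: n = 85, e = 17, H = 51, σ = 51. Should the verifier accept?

accept

Squares mod 85: σ^1≡51, σ^2≡51, σ^4≡51, σ^8≡51, σ^16≡51
17 = 16 + 1, so σ^17 ≡ 51·51 ≡ 51 (mod 85)
51 = H, so the signature checks out.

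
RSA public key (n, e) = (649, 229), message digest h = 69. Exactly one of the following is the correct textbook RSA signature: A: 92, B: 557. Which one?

A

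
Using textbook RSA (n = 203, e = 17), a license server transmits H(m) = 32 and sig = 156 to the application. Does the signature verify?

Squares mod 203: sig^1≡156, sig^2≡179, sig^4≡170, sig^8≡74, sig^16≡198
17 = 16 + 1, so sig^17 ≡ 198·156 ≡ 32 (mod 203)
32 = H(m), so the signature checks out.

verifies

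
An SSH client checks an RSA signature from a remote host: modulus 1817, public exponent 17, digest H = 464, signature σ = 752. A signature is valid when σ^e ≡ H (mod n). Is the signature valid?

valid

σ^2 ≡ 752^2 = 565504 ≡ 417
σ^4 ≡ 417^2 = 173889 ≡ 1274
σ^8 ≡ 1274^2 = 1623076 ≡ 495
σ^16 ≡ 495^2 = 245025 ≡ 1547
17 = 16 + 1, so σ^17 ≡ 1547·752 ≡ 464 (mod 1817)
464 = H, so the signature checks out.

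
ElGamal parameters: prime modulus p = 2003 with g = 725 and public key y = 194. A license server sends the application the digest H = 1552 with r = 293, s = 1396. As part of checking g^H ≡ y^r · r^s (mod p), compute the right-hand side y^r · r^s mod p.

194^2 = 37636 ≡ 1582
194^4 ≡ 1582^2 = 2502724 ≡ 977
194^8 ≡ 977^2 = 954529 ≡ 1101
194^16 ≡ 1101^2 = 1212201 ≡ 386
194^32 ≡ 386^2 = 148996 ≡ 774
194^64 ≡ 774^2 = 599076 ≡ 179
194^128 ≡ 179^2 = 32041 ≡ 1996
194^256 ≡ 1996^2 = 3984016 ≡ 49
293 = 256 + 32 + 4 + 1, so 194^293 ≡ 49·774·977·194 ≡ 1713 (mod 2003)
293^2 = 85849 ≡ 1723
293^4 ≡ 1723^2 = 2968729 ≡ 283
293^8 ≡ 283^2 = 80089 ≡ 1972
293^16 ≡ 1972^2 = 3888784 ≡ 961
293^32 ≡ 961^2 = 923521 ≡ 138
293^64 ≡ 138^2 = 19044 ≡ 1017
293^128 ≡ 1017^2 = 1034289 ≡ 741
293^256 ≡ 741^2 = 549081 ≡ 259
293^512 ≡ 259^2 = 67081 ≡ 982
293^1024 ≡ 982^2 = 964324 ≡ 881
1396 = 1024 + 256 + 64 + 32 + 16 + 4, so 293^1396 ≡ 881·259·1017·138·961·283 ≡ 1988 (mod 2003)
y^r · r^s ≡ 1713·1988 = 3405444 ≡ 344 (mod 2003)

344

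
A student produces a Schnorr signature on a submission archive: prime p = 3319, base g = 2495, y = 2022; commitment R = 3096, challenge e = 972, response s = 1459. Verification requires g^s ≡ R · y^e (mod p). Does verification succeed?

g^s mod p:
2495^2 = 6225025 ≡ 1900
2495^4 ≡ 1900^2 = 3610000 ≡ 2247
2495^8 ≡ 2247^2 = 5049009 ≡ 810
2495^16 ≡ 810^2 = 656100 ≡ 2257
2495^32 ≡ 2257^2 = 5094049 ≡ 2703
2495^64 ≡ 2703^2 = 7306209 ≡ 1090
2495^128 ≡ 1090^2 = 1188100 ≡ 3217
2495^256 ≡ 3217^2 = 10349089 ≡ 447
2495^512 ≡ 447^2 = 199809 ≡ 669
2495^1024 ≡ 669^2 = 447561 ≡ 2815
1459 = 1024 + 256 + 128 + 32 + 16 + 2 + 1, so 2495^1459 ≡ 2815·447·3217·2703·2257·1900·2495 ≡ 1813 (mod 3319)
R · y^e mod p:
2022^2 = 4088484 ≡ 2795
2022^4 ≡ 2795^2 = 7812025 ≡ 2418
2022^8 ≡ 2418^2 = 5846724 ≡ 1965
2022^16 ≡ 1965^2 = 3861225 ≡ 1228
2022^32 ≡ 1228^2 = 1507984 ≡ 1158
2022^64 ≡ 1158^2 = 1340964 ≡ 88
2022^128 ≡ 88^2 = 7744 ≡ 1106
2022^256 ≡ 1106^2 = 1223236 ≡ 1844
2022^512 ≡ 1844^2 = 3400336 ≡ 1680
972 = 512 + 256 + 128 + 64 + 8 + 4, so 2022^972 ≡ 1680·1844·1106·88·1965·2418 ≡ 2656 (mod 3319)
3096·2656 = 8222976 ≡ 1813 (mod 3319)
1813 ≡ 1813 (mod 3319); signature holds.

passes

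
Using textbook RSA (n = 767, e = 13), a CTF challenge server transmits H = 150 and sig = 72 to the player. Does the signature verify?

verifies

sig^2 ≡ 72^2 = 5184 ≡ 582
sig^4 ≡ 582^2 = 338724 ≡ 477
sig^8 ≡ 477^2 = 227529 ≡ 497
13 = 8 + 4 + 1, so sig^13 ≡ 497·477·72 ≡ 150 (mod 767)
Since 150 equals the digest 150, verification succeeds.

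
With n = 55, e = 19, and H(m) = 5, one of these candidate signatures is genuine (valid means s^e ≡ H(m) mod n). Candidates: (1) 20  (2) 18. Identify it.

Candidate 1: 20^19 mod 55 = 5
  → matches H(m) = 5
Candidate 2: 18^19 mod 55 = 52

1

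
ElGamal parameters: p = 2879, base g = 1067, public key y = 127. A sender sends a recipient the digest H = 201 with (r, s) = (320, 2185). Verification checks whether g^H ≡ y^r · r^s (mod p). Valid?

yes

Left side g^H mod p:
1067^2 = 1138489 ≡ 1284
1067^4 ≡ 1284^2 = 1648656 ≡ 1868
1067^8 ≡ 1868^2 = 3489424 ≡ 76
1067^16 ≡ 76^2 = 5776 ≡ 18
1067^32 ≡ 18^2 = 324
1067^64 ≡ 324^2 = 104976 ≡ 1332
1067^128 ≡ 1332^2 = 1774224 ≡ 760
201 = 128 + 64 + 8 + 1, so 1067^201 ≡ 760·1332·76·1067 ≡ 1738 (mod 2879)
Right side y^r · r^s mod p:
127^2 = 16129 ≡ 1734
127^4 ≡ 1734^2 = 3006756 ≡ 1080
127^8 ≡ 1080^2 = 1166400 ≡ 405
127^16 ≡ 405^2 = 164025 ≡ 2801
127^32 ≡ 2801^2 = 7845601 ≡ 326
127^64 ≡ 326^2 = 106276 ≡ 2632
127^128 ≡ 2632^2 = 6927424 ≡ 550
127^256 ≡ 550^2 = 302500 ≡ 205
320 = 256 + 64, so 127^320 ≡ 205·2632 ≡ 1187 (mod 2879)
320^2 = 102400 ≡ 1635
320^4 ≡ 1635^2 = 2673225 ≡ 1513
320^8 ≡ 1513^2 = 2289169 ≡ 364
320^16 ≡ 364^2 = 132496 ≡ 62
320^32 ≡ 62^2 = 3844 ≡ 965
320^64 ≡ 965^2 = 931225 ≡ 1308
320^128 ≡ 1308^2 = 1710864 ≡ 738
320^256 ≡ 738^2 = 544644 ≡ 513
320^512 ≡ 513^2 = 263169 ≡ 1180
320^1024 ≡ 1180^2 = 1392400 ≡ 1843
320^2048 ≡ 1843^2 = 3396649 ≡ 2308
2185 = 2048 + 128 + 8 + 1, so 320^2185 ≡ 2308·738·364·320 ≡ 472 (mod 2879)
1187·472 = 560264 ≡ 1738 (mod 2879)
1738 ≡ 1738 (mod 2879), so the signature is genuine.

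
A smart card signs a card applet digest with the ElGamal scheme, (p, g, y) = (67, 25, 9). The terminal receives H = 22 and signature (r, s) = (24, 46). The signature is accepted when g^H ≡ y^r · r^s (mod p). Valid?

Left side g^H mod p:
Squares mod 67: 25^1≡25, 25^2≡22, 25^4≡15, 25^8≡24, 25^16≡40
22 = 16 + 4 + 2, so 25^22 ≡ 40·15·22 ≡ 1 (mod 67)
Right side y^r · r^s mod p:
Squares mod 67: 9^1≡9, 9^2≡14, 9^4≡62, 9^8≡25, 9^16≡22
24 = 16 + 8, so 9^24 ≡ 22·25 ≡ 14 (mod 67)
Squares mod 67: 24^1≡24, 24^2≡40, 24^4≡59, 24^8≡64, 24^16≡9, 24^32≡14
46 = 32 + 8 + 4 + 2, so 24^46 ≡ 14·64·59·40 ≡ 40 (mod 67)
14·40 = 560 ≡ 24 (mod 67)
1 ≠ 24, so verification fails.

no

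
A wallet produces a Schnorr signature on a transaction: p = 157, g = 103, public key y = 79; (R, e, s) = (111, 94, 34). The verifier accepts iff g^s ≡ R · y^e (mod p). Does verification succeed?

fails

g^s mod p:
103^2 = 10609 ≡ 90
103^4 ≡ 90^2 = 8100 ≡ 93
103^8 ≡ 93^2 = 8649 ≡ 14
103^16 ≡ 14^2 = 196 ≡ 39
103^32 ≡ 39^2 = 1521 ≡ 108
34 = 32 + 2, so 103^34 ≡ 108·90 ≡ 143 (mod 157)
R · y^e mod p:
79^2 = 6241 ≡ 118
79^4 ≡ 118^2 = 13924 ≡ 108
79^8 ≡ 108^2 = 11664 ≡ 46
79^16 ≡ 46^2 = 2116 ≡ 75
79^32 ≡ 75^2 = 5625 ≡ 130
79^64 ≡ 130^2 = 16900 ≡ 101
94 = 64 + 16 + 8 + 4 + 2, so 79^94 ≡ 101·75·46·108·118 ≡ 82 (mod 157)
111·82 = 9102 ≡ 153 (mod 157)
143 ≠ 153; the check fails.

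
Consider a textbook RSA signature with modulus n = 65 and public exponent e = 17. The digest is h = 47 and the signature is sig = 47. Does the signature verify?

verifies

sig^2 ≡ 47^2 = 2209 ≡ 64
sig^4 ≡ 64^2 = 4096 ≡ 1
sig^8 ≡ 1^2 = 1
sig^16 ≡ 1^2 = 1
17 = 16 + 1, so sig^17 ≡ 1·47 ≡ 47 (mod 65)
sig^17 mod 65 = 47 matches h.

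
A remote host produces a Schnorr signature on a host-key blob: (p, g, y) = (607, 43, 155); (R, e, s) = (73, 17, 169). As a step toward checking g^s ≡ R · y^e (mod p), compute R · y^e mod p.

53

155^2 = 24025 ≡ 352
155^4 ≡ 352^2 = 123904 ≡ 76
155^8 ≡ 76^2 = 5776 ≡ 313
155^16 ≡ 313^2 = 97969 ≡ 242
17 = 16 + 1, so 155^17 ≡ 242·155 ≡ 483 (mod 607)
R · y^e ≡ 73·483 = 35259 ≡ 53 (mod 607)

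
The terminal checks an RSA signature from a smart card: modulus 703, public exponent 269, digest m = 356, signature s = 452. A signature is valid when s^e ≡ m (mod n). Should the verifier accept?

accept

s^269 mod 703 = 356
s^269 mod 703 = 356 matches m.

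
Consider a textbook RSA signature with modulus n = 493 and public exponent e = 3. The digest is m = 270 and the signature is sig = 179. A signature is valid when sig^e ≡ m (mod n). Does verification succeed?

passes

Squares mod 493: sig^1≡179, sig^2≡489
3 = 2 + 1, so sig^3 ≡ 489·179 ≡ 270 (mod 493)
sig^3 mod 493 = 270 matches m.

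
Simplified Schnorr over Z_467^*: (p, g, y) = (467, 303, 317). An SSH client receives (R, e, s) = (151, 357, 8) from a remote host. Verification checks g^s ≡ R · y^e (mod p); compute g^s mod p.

267

303^8 mod 467 = 267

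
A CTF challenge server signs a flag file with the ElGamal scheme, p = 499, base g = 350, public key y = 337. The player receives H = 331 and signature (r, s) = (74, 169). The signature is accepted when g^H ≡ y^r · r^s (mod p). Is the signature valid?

invalid

Left side g^H mod p:
Squares mod 499: 350^1≡350, 350^2≡245, 350^4≡145, 350^8≡67, 350^16≡497, 350^32≡4, 350^64≡16, 350^128≡256, 350^256≡167
331 = 256 + 64 + 8 + 2 + 1, so 350^331 ≡ 167·16·67·245·350 ≡ 144 (mod 499)
Right side y^r · r^s mod p:
Squares mod 499: 337^1≡337, 337^2≡296, 337^4≡291, 337^8≡350, 337^16≡245, 337^32≡145, 337^64≡67
74 = 64 + 8 + 2, so 337^74 ≡ 67·350·296 ≡ 110 (mod 499)
Squares mod 499: 74^1≡74, 74^2≡486, 74^4≡169, 74^8≡118, 74^16≡451, 74^32≡308, 74^64≡54, 74^128≡421
169 = 128 + 32 + 8 + 1, so 74^169 ≡ 421·308·118·74 ≡ 36 (mod 499)
110·36 = 3960 ≡ 467 (mod 499)
144 ≠ 467, so verification fails.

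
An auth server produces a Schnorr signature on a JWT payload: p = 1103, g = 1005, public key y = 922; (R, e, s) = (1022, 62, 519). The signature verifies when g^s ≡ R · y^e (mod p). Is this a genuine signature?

forged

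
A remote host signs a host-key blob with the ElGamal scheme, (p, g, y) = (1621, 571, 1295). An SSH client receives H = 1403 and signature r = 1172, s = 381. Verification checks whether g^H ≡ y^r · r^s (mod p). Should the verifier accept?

reject

Left side g^H mod p:
Squares mod 1621: 571^1≡571, 571^2≡220, 571^4≡1391, 571^8≡1028, 571^16≡1513, 571^32≡317, 571^64≡1608, 571^128≡169, 571^256≡1004, 571^512≡1375, 571^1024≡539
1403 = 1024 + 256 + 64 + 32 + 16 + 8 + 2 + 1, so 571^1403 ≡ 539·1004·1608·317·1513·1028·220·571 ≡ 162 (mod 1621)
Right side y^r · r^s mod p:
Squares mod 1621: 1295^1≡1295, 1295^2≡911, 1295^4≡1590, 1295^8≡961, 1295^16≡1172, 1295^32≡597, 1295^64≡1410, 1295^128≡754, 1295^256≡1166, 1295^512≡1158, 1295^1024≡397
1172 = 1024 + 128 + 16 + 4, so 1295^1172 ≡ 397·754·1172·1590 ≡ 144 (mod 1621)
Squares mod 1621: 1172^1≡1172, 1172^2≡597, 1172^4≡1410, 1172^8≡754, 1172^16≡1166, 1172^32≡1158, 1172^64≡397, 1172^128≡372, 1172^256≡599
381 = 256 + 64 + 32 + 16 + 8 + 4 + 1, so 1172^381 ≡ 599·397·1158·1166·754·1410·1172 ≡ 415 (mod 1621)
144·415 = 59760 ≡ 1404 (mod 1621)
162 ≠ 1404, so verification fails.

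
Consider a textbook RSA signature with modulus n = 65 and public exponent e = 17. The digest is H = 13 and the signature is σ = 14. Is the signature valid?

invalid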